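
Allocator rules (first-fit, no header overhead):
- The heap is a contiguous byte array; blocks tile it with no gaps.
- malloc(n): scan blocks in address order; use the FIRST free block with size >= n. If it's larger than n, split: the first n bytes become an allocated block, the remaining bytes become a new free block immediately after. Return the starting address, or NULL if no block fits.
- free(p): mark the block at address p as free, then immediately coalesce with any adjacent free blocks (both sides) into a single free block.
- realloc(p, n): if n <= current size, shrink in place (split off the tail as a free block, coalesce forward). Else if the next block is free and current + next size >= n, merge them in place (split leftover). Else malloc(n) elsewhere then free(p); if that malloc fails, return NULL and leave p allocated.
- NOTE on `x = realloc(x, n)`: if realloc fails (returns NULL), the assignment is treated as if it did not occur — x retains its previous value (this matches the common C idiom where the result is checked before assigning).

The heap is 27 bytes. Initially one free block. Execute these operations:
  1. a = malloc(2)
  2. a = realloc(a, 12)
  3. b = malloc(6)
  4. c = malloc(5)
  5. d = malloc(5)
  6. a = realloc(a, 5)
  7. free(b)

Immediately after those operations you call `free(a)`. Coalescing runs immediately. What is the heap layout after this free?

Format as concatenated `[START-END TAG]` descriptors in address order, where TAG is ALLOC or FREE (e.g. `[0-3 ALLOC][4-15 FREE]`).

Op 1: a = malloc(2) -> a = 0; heap: [0-1 ALLOC][2-26 FREE]
Op 2: a = realloc(a, 12) -> a = 0; heap: [0-11 ALLOC][12-26 FREE]
Op 3: b = malloc(6) -> b = 12; heap: [0-11 ALLOC][12-17 ALLOC][18-26 FREE]
Op 4: c = malloc(5) -> c = 18; heap: [0-11 ALLOC][12-17 ALLOC][18-22 ALLOC][23-26 FREE]
Op 5: d = malloc(5) -> d = NULL; heap: [0-11 ALLOC][12-17 ALLOC][18-22 ALLOC][23-26 FREE]
Op 6: a = realloc(a, 5) -> a = 0; heap: [0-4 ALLOC][5-11 FREE][12-17 ALLOC][18-22 ALLOC][23-26 FREE]
Op 7: free(b) -> (freed b); heap: [0-4 ALLOC][5-17 FREE][18-22 ALLOC][23-26 FREE]
free(a): a = 0 -> block [0-4 ALLOC]; mark free, coalesce with adjacent free neighbors -> [0-17 FREE][18-22 ALLOC][23-26 FREE]

Answer: [0-17 FREE][18-22 ALLOC][23-26 FREE]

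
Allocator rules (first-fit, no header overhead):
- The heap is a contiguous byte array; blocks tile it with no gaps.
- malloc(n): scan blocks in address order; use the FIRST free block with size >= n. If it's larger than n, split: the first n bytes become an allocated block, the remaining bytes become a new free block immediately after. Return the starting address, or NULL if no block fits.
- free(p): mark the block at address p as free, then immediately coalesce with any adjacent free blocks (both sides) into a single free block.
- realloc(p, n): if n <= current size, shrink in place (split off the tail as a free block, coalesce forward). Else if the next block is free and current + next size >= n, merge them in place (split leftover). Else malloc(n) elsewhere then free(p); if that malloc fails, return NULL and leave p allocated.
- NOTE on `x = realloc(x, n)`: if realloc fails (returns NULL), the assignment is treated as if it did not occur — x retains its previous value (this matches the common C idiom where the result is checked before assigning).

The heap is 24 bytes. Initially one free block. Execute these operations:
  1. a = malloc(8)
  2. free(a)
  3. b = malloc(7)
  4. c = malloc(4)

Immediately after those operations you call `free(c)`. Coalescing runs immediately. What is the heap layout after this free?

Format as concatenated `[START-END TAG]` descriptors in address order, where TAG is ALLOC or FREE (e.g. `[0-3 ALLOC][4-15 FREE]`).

Answer: [0-6 ALLOC][7-23 FREE]

Derivation:
Op 1: a = malloc(8) -> a = 0; heap: [0-7 ALLOC][8-23 FREE]
Op 2: free(a) -> (freed a); heap: [0-23 FREE]
Op 3: b = malloc(7) -> b = 0; heap: [0-6 ALLOC][7-23 FREE]
Op 4: c = malloc(4) -> c = 7; heap: [0-6 ALLOC][7-10 ALLOC][11-23 FREE]
free(c): c = 7 -> block [7-10 ALLOC]; mark free, coalesce with adjacent free neighbors -> [0-6 ALLOC][7-23 FREE]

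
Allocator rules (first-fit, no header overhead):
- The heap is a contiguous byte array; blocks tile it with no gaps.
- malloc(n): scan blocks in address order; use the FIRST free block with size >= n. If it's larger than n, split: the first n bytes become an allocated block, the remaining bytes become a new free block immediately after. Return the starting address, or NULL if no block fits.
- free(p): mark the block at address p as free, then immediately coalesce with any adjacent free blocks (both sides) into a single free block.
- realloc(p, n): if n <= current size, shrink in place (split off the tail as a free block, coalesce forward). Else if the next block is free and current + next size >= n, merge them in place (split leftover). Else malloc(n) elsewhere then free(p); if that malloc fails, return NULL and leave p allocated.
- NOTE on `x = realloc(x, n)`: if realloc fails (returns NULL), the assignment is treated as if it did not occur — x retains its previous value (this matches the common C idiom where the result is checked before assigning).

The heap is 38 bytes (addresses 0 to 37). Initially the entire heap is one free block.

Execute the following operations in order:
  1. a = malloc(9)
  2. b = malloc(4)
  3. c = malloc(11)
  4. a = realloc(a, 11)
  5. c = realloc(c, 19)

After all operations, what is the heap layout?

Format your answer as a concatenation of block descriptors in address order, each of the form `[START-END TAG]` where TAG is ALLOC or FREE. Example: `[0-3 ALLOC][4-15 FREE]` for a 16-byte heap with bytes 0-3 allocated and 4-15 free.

Answer: [0-8 FREE][9-12 ALLOC][13-23 ALLOC][24-34 ALLOC][35-37 FREE]

Derivation:
Op 1: a = malloc(9) -> a = 0; heap: [0-8 ALLOC][9-37 FREE]
Op 2: b = malloc(4) -> b = 9; heap: [0-8 ALLOC][9-12 ALLOC][13-37 FREE]
Op 3: c = malloc(11) -> c = 13; heap: [0-8 ALLOC][9-12 ALLOC][13-23 ALLOC][24-37 FREE]
Op 4: a = realloc(a, 11) -> a = 24; heap: [0-8 FREE][9-12 ALLOC][13-23 ALLOC][24-34 ALLOC][35-37 FREE]
Op 5: c = realloc(c, 19) -> NULL (c unchanged); heap: [0-8 FREE][9-12 ALLOC][13-23 ALLOC][24-34 ALLOC][35-37 FREE]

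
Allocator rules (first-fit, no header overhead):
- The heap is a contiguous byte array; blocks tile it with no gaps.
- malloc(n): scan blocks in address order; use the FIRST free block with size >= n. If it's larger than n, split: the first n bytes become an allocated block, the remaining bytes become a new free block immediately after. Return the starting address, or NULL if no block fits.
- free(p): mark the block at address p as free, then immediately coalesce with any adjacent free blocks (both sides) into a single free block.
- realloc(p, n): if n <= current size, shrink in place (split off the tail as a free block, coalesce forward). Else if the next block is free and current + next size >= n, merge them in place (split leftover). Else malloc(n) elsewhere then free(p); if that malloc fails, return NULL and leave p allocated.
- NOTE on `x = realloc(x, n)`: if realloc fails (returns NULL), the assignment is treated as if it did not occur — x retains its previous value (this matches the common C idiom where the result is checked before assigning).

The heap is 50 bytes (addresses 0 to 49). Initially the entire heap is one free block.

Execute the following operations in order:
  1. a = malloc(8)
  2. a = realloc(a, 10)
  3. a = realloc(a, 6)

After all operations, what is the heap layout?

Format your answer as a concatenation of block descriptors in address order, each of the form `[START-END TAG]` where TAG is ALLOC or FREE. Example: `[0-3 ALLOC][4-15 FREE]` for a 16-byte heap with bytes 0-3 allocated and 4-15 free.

Answer: [0-5 ALLOC][6-49 FREE]

Derivation:
Op 1: a = malloc(8) -> a = 0; heap: [0-7 ALLOC][8-49 FREE]
Op 2: a = realloc(a, 10) -> a = 0; heap: [0-9 ALLOC][10-49 FREE]
Op 3: a = realloc(a, 6) -> a = 0; heap: [0-5 ALLOC][6-49 FREE]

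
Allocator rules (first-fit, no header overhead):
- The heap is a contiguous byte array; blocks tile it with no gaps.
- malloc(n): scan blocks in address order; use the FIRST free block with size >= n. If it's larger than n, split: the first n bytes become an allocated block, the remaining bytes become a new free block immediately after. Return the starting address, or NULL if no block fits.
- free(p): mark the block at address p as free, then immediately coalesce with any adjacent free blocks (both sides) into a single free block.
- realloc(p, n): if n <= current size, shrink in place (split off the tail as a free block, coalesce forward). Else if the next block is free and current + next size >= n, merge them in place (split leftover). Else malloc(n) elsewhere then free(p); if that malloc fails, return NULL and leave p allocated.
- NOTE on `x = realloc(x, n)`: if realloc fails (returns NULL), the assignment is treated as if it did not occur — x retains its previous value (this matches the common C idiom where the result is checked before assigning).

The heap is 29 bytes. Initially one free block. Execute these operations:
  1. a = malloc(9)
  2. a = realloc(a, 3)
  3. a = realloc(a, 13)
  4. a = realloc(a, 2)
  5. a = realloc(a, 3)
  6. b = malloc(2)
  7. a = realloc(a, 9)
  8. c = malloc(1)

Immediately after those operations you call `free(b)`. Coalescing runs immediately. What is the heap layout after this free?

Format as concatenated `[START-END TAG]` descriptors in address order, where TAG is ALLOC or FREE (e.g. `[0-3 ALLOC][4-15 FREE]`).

Op 1: a = malloc(9) -> a = 0; heap: [0-8 ALLOC][9-28 FREE]
Op 2: a = realloc(a, 3) -> a = 0; heap: [0-2 ALLOC][3-28 FREE]
Op 3: a = realloc(a, 13) -> a = 0; heap: [0-12 ALLOC][13-28 FREE]
Op 4: a = realloc(a, 2) -> a = 0; heap: [0-1 ALLOC][2-28 FREE]
Op 5: a = realloc(a, 3) -> a = 0; heap: [0-2 ALLOC][3-28 FREE]
Op 6: b = malloc(2) -> b = 3; heap: [0-2 ALLOC][3-4 ALLOC][5-28 FREE]
Op 7: a = realloc(a, 9) -> a = 5; heap: [0-2 FREE][3-4 ALLOC][5-13 ALLOC][14-28 FREE]
Op 8: c = malloc(1) -> c = 0; heap: [0-0 ALLOC][1-2 FREE][3-4 ALLOC][5-13 ALLOC][14-28 FREE]
free(b): b = 3 -> block [3-4 ALLOC]; mark free, coalesce with adjacent free neighbors -> [0-0 ALLOC][1-4 FREE][5-13 ALLOC][14-28 FREE]

Answer: [0-0 ALLOC][1-4 FREE][5-13 ALLOC][14-28 FREE]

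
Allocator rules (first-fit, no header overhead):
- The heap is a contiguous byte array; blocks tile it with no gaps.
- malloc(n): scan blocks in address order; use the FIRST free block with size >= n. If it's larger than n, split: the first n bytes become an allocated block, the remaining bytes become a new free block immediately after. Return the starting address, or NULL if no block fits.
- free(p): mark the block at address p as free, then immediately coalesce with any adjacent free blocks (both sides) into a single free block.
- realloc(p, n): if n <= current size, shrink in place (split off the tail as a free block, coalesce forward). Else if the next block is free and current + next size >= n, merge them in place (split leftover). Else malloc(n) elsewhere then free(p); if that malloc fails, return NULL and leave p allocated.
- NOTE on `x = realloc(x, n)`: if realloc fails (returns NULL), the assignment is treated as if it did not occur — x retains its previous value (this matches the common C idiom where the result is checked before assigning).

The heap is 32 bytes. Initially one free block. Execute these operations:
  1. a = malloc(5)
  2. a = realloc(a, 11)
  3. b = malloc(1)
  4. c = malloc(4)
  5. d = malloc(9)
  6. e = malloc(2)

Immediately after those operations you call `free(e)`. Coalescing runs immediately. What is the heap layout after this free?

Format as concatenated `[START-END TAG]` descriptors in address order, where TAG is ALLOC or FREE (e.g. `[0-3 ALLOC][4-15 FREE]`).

Answer: [0-10 ALLOC][11-11 ALLOC][12-15 ALLOC][16-24 ALLOC][25-31 FREE]

Derivation:
Op 1: a = malloc(5) -> a = 0; heap: [0-4 ALLOC][5-31 FREE]
Op 2: a = realloc(a, 11) -> a = 0; heap: [0-10 ALLOC][11-31 FREE]
Op 3: b = malloc(1) -> b = 11; heap: [0-10 ALLOC][11-11 ALLOC][12-31 FREE]
Op 4: c = malloc(4) -> c = 12; heap: [0-10 ALLOC][11-11 ALLOC][12-15 ALLOC][16-31 FREE]
Op 5: d = malloc(9) -> d = 16; heap: [0-10 ALLOC][11-11 ALLOC][12-15 ALLOC][16-24 ALLOC][25-31 FREE]
Op 6: e = malloc(2) -> e = 25; heap: [0-10 ALLOC][11-11 ALLOC][12-15 ALLOC][16-24 ALLOC][25-26 ALLOC][27-31 FREE]
free(e): e = 25 -> block [25-26 ALLOC]; mark free, coalesce with adjacent free neighbors -> [0-10 ALLOC][11-11 ALLOC][12-15 ALLOC][16-24 ALLOC][25-31 FREE]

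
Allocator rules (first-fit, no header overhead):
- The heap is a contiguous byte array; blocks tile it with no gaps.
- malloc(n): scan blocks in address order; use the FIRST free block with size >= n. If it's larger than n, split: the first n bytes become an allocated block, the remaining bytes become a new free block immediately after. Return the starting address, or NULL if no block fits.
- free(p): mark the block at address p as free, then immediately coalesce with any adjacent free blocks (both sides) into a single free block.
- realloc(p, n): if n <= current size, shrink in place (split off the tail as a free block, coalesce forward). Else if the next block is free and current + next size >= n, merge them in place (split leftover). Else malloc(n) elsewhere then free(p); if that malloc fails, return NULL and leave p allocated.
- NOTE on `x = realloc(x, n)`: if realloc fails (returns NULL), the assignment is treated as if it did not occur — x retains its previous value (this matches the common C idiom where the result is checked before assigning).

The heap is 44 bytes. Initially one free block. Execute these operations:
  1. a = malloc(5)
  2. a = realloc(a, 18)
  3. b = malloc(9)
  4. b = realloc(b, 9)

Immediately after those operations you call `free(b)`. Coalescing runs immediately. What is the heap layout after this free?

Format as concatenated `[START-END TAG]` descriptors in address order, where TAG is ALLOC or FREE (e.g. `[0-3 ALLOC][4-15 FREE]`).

Answer: [0-17 ALLOC][18-43 FREE]

Derivation:
Op 1: a = malloc(5) -> a = 0; heap: [0-4 ALLOC][5-43 FREE]
Op 2: a = realloc(a, 18) -> a = 0; heap: [0-17 ALLOC][18-43 FREE]
Op 3: b = malloc(9) -> b = 18; heap: [0-17 ALLOC][18-26 ALLOC][27-43 FREE]
Op 4: b = realloc(b, 9) -> b = 18; heap: [0-17 ALLOC][18-26 ALLOC][27-43 FREE]
free(b): b = 18 -> block [18-26 ALLOC]; mark free, coalesce with adjacent free neighbors -> [0-17 ALLOC][18-43 FREE]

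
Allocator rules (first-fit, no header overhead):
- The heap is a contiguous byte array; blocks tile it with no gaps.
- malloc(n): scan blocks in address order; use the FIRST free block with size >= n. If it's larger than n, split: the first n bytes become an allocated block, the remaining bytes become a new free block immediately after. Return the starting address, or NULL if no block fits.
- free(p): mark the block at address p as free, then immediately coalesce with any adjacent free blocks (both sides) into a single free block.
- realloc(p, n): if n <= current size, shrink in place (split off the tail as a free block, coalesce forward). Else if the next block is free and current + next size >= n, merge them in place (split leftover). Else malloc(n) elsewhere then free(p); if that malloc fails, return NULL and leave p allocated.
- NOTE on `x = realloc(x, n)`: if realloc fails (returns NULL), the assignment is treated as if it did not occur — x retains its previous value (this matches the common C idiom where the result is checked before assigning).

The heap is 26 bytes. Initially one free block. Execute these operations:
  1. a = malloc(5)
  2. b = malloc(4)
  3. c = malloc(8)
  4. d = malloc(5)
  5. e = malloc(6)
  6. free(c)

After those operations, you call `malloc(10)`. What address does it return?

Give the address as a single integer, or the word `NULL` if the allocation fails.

Op 1: a = malloc(5) -> a = 0; heap: [0-4 ALLOC][5-25 FREE]
Op 2: b = malloc(4) -> b = 5; heap: [0-4 ALLOC][5-8 ALLOC][9-25 FREE]
Op 3: c = malloc(8) -> c = 9; heap: [0-4 ALLOC][5-8 ALLOC][9-16 ALLOC][17-25 FREE]
Op 4: d = malloc(5) -> d = 17; heap: [0-4 ALLOC][5-8 ALLOC][9-16 ALLOC][17-21 ALLOC][22-25 FREE]
Op 5: e = malloc(6) -> e = NULL; heap: [0-4 ALLOC][5-8 ALLOC][9-16 ALLOC][17-21 ALLOC][22-25 FREE]
Op 6: free(c) -> (freed c); heap: [0-4 ALLOC][5-8 ALLOC][9-16 FREE][17-21 ALLOC][22-25 FREE]
malloc(10): first-fit scan over [0-4 ALLOC][5-8 ALLOC][9-16 FREE][17-21 ALLOC][22-25 FREE] -> NULL

Answer: NULL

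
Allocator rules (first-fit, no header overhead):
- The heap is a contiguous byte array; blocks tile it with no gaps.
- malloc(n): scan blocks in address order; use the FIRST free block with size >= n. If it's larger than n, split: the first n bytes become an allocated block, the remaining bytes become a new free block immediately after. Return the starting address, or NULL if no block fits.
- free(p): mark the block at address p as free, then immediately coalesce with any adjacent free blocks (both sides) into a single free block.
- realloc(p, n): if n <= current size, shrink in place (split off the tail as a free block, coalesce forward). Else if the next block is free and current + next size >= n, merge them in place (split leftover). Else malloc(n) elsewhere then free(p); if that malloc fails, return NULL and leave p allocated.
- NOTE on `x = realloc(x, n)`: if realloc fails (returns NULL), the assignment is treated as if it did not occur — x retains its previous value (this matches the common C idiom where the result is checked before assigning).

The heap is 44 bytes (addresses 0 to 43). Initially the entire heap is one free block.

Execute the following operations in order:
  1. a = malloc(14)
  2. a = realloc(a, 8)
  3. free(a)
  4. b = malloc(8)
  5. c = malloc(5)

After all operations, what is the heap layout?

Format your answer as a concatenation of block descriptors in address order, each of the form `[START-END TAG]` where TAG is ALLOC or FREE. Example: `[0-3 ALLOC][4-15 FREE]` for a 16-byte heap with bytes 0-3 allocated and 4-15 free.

Op 1: a = malloc(14) -> a = 0; heap: [0-13 ALLOC][14-43 FREE]
Op 2: a = realloc(a, 8) -> a = 0; heap: [0-7 ALLOC][8-43 FREE]
Op 3: free(a) -> (freed a); heap: [0-43 FREE]
Op 4: b = malloc(8) -> b = 0; heap: [0-7 ALLOC][8-43 FREE]
Op 5: c = malloc(5) -> c = 8; heap: [0-7 ALLOC][8-12 ALLOC][13-43 FREE]

Answer: [0-7 ALLOC][8-12 ALLOC][13-43 FREE]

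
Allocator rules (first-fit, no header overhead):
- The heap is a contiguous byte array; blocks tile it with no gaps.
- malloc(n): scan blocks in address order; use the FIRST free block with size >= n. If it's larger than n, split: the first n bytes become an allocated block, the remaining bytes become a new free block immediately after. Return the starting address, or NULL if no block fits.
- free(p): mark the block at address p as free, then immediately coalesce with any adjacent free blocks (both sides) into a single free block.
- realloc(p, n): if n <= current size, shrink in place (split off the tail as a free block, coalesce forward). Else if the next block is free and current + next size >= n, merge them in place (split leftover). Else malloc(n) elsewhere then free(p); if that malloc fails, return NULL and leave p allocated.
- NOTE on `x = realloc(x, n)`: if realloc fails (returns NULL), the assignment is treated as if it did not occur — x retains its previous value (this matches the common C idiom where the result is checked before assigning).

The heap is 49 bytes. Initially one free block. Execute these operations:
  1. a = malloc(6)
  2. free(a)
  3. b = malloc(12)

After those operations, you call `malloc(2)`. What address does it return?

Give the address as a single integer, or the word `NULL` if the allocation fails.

Op 1: a = malloc(6) -> a = 0; heap: [0-5 ALLOC][6-48 FREE]
Op 2: free(a) -> (freed a); heap: [0-48 FREE]
Op 3: b = malloc(12) -> b = 0; heap: [0-11 ALLOC][12-48 FREE]
malloc(2): first-fit scan over [0-11 ALLOC][12-48 FREE] -> 12

Answer: 12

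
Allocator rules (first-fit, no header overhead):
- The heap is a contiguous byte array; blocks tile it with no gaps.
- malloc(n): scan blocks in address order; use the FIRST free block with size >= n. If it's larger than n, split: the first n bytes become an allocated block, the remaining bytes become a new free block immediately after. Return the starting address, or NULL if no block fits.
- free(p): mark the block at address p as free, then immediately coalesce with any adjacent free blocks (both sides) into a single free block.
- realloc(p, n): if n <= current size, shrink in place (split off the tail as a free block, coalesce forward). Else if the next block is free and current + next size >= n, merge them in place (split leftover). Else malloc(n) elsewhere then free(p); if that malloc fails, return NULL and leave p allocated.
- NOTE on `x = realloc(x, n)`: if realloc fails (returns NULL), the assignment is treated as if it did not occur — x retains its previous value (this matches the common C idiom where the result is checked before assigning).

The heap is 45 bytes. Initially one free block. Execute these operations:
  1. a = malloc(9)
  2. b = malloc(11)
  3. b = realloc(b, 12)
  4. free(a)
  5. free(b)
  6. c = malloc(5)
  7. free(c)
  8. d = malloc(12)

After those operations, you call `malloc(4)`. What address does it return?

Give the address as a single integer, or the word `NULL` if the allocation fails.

Answer: 12

Derivation:
Op 1: a = malloc(9) -> a = 0; heap: [0-8 ALLOC][9-44 FREE]
Op 2: b = malloc(11) -> b = 9; heap: [0-8 ALLOC][9-19 ALLOC][20-44 FREE]
Op 3: b = realloc(b, 12) -> b = 9; heap: [0-8 ALLOC][9-20 ALLOC][21-44 FREE]
Op 4: free(a) -> (freed a); heap: [0-8 FREE][9-20 ALLOC][21-44 FREE]
Op 5: free(b) -> (freed b); heap: [0-44 FREE]
Op 6: c = malloc(5) -> c = 0; heap: [0-4 ALLOC][5-44 FREE]
Op 7: free(c) -> (freed c); heap: [0-44 FREE]
Op 8: d = malloc(12) -> d = 0; heap: [0-11 ALLOC][12-44 FREE]
malloc(4): first-fit scan over [0-11 ALLOC][12-44 FREE] -> 12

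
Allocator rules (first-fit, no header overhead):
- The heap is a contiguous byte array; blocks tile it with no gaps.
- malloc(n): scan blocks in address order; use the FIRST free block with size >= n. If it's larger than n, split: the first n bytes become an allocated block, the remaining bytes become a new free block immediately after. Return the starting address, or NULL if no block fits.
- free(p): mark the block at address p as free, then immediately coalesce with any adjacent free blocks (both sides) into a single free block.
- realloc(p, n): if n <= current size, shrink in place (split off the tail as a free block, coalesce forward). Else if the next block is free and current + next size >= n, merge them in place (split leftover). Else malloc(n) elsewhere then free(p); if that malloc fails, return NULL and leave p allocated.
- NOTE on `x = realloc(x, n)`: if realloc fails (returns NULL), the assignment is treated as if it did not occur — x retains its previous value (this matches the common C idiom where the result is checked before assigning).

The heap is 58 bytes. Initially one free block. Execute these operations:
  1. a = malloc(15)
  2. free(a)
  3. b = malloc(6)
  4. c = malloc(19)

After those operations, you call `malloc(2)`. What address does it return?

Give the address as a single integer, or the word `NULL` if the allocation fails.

Op 1: a = malloc(15) -> a = 0; heap: [0-14 ALLOC][15-57 FREE]
Op 2: free(a) -> (freed a); heap: [0-57 FREE]
Op 3: b = malloc(6) -> b = 0; heap: [0-5 ALLOC][6-57 FREE]
Op 4: c = malloc(19) -> c = 6; heap: [0-5 ALLOC][6-24 ALLOC][25-57 FREE]
malloc(2): first-fit scan over [0-5 ALLOC][6-24 ALLOC][25-57 FREE] -> 25

Answer: 25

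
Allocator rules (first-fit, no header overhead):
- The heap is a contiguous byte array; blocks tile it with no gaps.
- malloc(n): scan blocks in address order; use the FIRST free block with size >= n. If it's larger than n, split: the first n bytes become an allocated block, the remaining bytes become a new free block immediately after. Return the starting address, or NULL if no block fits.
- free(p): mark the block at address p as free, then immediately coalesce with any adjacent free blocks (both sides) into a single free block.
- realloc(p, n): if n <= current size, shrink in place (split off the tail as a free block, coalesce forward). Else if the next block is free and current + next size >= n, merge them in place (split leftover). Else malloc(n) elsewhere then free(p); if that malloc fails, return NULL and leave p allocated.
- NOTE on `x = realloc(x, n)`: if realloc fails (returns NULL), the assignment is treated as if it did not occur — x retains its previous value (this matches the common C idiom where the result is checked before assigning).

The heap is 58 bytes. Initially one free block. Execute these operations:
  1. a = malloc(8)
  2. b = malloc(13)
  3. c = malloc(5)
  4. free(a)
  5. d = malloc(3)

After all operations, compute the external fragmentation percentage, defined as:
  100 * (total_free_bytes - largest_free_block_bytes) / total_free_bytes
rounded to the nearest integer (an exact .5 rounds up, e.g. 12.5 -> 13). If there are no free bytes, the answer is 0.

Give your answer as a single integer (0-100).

Answer: 14

Derivation:
Op 1: a = malloc(8) -> a = 0; heap: [0-7 ALLOC][8-57 FREE]
Op 2: b = malloc(13) -> b = 8; heap: [0-7 ALLOC][8-20 ALLOC][21-57 FREE]
Op 3: c = malloc(5) -> c = 21; heap: [0-7 ALLOC][8-20 ALLOC][21-25 ALLOC][26-57 FREE]
Op 4: free(a) -> (freed a); heap: [0-7 FREE][8-20 ALLOC][21-25 ALLOC][26-57 FREE]
Op 5: d = malloc(3) -> d = 0; heap: [0-2 ALLOC][3-7 FREE][8-20 ALLOC][21-25 ALLOC][26-57 FREE]
Free blocks: [5 32] total_free=37 largest=32 -> 100*(37-32)/37 = 500/37 ≈ 13.514 -> rounds to 14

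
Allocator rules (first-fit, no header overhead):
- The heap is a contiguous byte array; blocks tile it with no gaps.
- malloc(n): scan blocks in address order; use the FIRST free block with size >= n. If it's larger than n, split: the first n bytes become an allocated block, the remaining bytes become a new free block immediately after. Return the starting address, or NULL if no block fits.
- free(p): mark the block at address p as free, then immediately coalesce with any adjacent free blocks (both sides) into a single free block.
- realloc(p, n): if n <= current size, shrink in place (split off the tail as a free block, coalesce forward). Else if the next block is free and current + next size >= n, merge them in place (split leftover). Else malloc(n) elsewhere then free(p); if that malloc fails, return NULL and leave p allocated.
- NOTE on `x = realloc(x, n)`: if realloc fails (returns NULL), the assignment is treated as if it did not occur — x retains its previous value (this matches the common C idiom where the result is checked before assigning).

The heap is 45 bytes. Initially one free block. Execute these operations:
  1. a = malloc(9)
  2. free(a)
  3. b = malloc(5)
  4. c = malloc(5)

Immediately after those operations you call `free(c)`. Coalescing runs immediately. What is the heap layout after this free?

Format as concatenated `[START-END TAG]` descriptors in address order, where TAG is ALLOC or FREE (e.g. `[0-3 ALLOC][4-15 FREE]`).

Op 1: a = malloc(9) -> a = 0; heap: [0-8 ALLOC][9-44 FREE]
Op 2: free(a) -> (freed a); heap: [0-44 FREE]
Op 3: b = malloc(5) -> b = 0; heap: [0-4 ALLOC][5-44 FREE]
Op 4: c = malloc(5) -> c = 5; heap: [0-4 ALLOC][5-9 ALLOC][10-44 FREE]
free(c): c = 5 -> block [5-9 ALLOC]; mark free, coalesce with adjacent free neighbors -> [0-4 ALLOC][5-44 FREE]

Answer: [0-4 ALLOC][5-44 FREE]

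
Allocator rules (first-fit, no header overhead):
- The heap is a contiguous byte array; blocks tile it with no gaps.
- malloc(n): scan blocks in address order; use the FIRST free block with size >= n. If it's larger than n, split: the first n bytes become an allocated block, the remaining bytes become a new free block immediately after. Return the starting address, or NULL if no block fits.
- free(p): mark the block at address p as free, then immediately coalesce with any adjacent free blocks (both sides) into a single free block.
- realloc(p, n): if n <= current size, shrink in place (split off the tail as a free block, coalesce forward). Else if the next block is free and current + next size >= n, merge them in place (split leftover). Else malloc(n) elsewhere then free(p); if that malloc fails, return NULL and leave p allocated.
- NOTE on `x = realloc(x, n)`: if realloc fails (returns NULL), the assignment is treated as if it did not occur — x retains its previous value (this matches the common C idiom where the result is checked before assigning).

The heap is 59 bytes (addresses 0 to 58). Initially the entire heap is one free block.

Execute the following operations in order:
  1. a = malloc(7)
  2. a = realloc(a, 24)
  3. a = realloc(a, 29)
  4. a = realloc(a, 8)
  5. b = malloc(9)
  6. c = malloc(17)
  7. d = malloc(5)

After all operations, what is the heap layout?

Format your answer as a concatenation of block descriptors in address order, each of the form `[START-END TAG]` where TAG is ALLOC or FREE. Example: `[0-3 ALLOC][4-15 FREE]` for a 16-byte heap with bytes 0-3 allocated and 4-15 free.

Answer: [0-7 ALLOC][8-16 ALLOC][17-33 ALLOC][34-38 ALLOC][39-58 FREE]

Derivation:
Op 1: a = malloc(7) -> a = 0; heap: [0-6 ALLOC][7-58 FREE]
Op 2: a = realloc(a, 24) -> a = 0; heap: [0-23 ALLOC][24-58 FREE]
Op 3: a = realloc(a, 29) -> a = 0; heap: [0-28 ALLOC][29-58 FREE]
Op 4: a = realloc(a, 8) -> a = 0; heap: [0-7 ALLOC][8-58 FREE]
Op 5: b = malloc(9) -> b = 8; heap: [0-7 ALLOC][8-16 ALLOC][17-58 FREE]
Op 6: c = malloc(17) -> c = 17; heap: [0-7 ALLOC][8-16 ALLOC][17-33 ALLOC][34-58 FREE]
Op 7: d = malloc(5) -> d = 34; heap: [0-7 ALLOC][8-16 ALLOC][17-33 ALLOC][34-38 ALLOC][39-58 FREE]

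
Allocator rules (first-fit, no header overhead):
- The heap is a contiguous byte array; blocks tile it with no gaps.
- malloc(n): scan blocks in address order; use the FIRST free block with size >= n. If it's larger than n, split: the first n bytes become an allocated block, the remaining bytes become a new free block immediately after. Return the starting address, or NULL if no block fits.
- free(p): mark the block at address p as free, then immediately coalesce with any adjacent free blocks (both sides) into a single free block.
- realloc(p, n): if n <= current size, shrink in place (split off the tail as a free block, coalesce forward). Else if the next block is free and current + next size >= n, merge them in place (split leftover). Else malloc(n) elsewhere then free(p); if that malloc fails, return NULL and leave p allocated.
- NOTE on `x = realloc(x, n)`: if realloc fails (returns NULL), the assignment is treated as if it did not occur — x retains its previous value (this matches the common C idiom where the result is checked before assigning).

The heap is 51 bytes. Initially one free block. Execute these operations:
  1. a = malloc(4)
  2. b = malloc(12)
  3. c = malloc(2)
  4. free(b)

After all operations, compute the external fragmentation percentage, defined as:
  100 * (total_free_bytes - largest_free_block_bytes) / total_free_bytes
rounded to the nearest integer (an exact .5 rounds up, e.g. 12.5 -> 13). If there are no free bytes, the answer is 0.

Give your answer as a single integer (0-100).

Answer: 27

Derivation:
Op 1: a = malloc(4) -> a = 0; heap: [0-3 ALLOC][4-50 FREE]
Op 2: b = malloc(12) -> b = 4; heap: [0-3 ALLOC][4-15 ALLOC][16-50 FREE]
Op 3: c = malloc(2) -> c = 16; heap: [0-3 ALLOC][4-15 ALLOC][16-17 ALLOC][18-50 FREE]
Op 4: free(b) -> (freed b); heap: [0-3 ALLOC][4-15 FREE][16-17 ALLOC][18-50 FREE]
Free blocks: [12 33] total_free=45 largest=33 -> 100*(45-33)/45 = 1200/45 ≈ 26.667 -> rounds to 27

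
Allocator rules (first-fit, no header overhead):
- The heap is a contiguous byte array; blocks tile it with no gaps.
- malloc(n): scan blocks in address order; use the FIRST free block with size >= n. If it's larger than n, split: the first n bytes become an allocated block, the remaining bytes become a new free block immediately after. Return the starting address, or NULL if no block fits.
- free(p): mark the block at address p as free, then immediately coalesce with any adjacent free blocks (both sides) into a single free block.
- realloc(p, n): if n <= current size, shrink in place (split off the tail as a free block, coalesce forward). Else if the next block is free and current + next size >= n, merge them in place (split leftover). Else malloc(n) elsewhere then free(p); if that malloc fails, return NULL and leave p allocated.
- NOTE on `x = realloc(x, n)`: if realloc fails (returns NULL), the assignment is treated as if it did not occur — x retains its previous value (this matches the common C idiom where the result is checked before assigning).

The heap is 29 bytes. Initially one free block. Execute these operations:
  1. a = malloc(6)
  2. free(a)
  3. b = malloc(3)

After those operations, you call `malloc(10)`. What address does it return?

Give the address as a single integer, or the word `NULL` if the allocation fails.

Answer: 3

Derivation:
Op 1: a = malloc(6) -> a = 0; heap: [0-5 ALLOC][6-28 FREE]
Op 2: free(a) -> (freed a); heap: [0-28 FREE]
Op 3: b = malloc(3) -> b = 0; heap: [0-2 ALLOC][3-28 FREE]
malloc(10): first-fit scan over [0-2 ALLOC][3-28 FREE] -> 3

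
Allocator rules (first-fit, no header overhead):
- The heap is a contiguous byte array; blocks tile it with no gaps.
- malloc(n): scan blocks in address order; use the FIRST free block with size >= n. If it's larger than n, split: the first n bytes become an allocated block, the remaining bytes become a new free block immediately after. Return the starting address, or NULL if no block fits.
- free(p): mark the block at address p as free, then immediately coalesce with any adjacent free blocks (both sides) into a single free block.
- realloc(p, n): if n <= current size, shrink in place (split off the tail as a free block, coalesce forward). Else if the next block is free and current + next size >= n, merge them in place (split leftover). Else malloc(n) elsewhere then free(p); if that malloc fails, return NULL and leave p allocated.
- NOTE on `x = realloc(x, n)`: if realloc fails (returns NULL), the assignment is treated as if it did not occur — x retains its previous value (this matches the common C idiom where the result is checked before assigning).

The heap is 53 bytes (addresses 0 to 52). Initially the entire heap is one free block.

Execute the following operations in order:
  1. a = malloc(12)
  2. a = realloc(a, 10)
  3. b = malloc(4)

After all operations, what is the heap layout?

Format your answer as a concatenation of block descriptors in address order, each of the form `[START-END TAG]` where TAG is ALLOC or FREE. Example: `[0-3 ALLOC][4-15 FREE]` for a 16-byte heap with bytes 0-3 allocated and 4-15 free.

Op 1: a = malloc(12) -> a = 0; heap: [0-11 ALLOC][12-52 FREE]
Op 2: a = realloc(a, 10) -> a = 0; heap: [0-9 ALLOC][10-52 FREE]
Op 3: b = malloc(4) -> b = 10; heap: [0-9 ALLOC][10-13 ALLOC][14-52 FREE]

Answer: [0-9 ALLOC][10-13 ALLOC][14-52 FREE]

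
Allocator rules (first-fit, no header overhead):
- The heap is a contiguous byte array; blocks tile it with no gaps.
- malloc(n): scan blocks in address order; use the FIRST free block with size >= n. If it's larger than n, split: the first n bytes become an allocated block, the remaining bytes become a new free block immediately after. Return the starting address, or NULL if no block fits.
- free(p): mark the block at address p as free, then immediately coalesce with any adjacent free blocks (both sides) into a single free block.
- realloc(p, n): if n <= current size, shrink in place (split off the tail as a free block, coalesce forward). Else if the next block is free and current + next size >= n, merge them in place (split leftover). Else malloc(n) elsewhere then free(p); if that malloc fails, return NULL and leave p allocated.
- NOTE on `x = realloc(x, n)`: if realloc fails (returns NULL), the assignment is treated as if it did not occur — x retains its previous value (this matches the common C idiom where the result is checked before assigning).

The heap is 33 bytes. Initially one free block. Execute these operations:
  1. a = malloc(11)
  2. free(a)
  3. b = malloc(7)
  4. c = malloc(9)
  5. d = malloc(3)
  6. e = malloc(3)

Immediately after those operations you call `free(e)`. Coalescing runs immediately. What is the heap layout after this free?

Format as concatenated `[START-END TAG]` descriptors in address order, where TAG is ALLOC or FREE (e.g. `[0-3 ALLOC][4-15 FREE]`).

Op 1: a = malloc(11) -> a = 0; heap: [0-10 ALLOC][11-32 FREE]
Op 2: free(a) -> (freed a); heap: [0-32 FREE]
Op 3: b = malloc(7) -> b = 0; heap: [0-6 ALLOC][7-32 FREE]
Op 4: c = malloc(9) -> c = 7; heap: [0-6 ALLOC][7-15 ALLOC][16-32 FREE]
Op 5: d = malloc(3) -> d = 16; heap: [0-6 ALLOC][7-15 ALLOC][16-18 ALLOC][19-32 FREE]
Op 6: e = malloc(3) -> e = 19; heap: [0-6 ALLOC][7-15 ALLOC][16-18 ALLOC][19-21 ALLOC][22-32 FREE]
free(e): e = 19 -> block [19-21 ALLOC]; mark free, coalesce with adjacent free neighbors -> [0-6 ALLOC][7-15 ALLOC][16-18 ALLOC][19-32 FREE]

Answer: [0-6 ALLOC][7-15 ALLOC][16-18 ALLOC][19-32 FREE]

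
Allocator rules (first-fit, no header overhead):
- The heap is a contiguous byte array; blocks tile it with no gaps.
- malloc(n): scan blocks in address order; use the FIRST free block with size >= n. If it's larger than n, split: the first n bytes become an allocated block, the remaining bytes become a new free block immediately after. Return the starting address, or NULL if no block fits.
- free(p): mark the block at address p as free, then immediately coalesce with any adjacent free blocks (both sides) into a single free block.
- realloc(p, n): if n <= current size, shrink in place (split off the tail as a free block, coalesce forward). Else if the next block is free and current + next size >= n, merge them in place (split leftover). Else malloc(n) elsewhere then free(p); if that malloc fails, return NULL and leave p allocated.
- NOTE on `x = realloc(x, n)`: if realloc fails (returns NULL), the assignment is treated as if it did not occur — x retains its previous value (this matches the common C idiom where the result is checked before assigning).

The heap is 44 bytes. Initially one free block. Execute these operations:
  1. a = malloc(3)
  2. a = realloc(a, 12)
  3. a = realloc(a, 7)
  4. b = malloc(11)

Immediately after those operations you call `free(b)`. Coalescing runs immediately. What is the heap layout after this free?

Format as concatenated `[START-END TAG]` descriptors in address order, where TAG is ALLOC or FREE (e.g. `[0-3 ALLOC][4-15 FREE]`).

Answer: [0-6 ALLOC][7-43 FREE]

Derivation:
Op 1: a = malloc(3) -> a = 0; heap: [0-2 ALLOC][3-43 FREE]
Op 2: a = realloc(a, 12) -> a = 0; heap: [0-11 ALLOC][12-43 FREE]
Op 3: a = realloc(a, 7) -> a = 0; heap: [0-6 ALLOC][7-43 FREE]
Op 4: b = malloc(11) -> b = 7; heap: [0-6 ALLOC][7-17 ALLOC][18-43 FREE]
free(b): b = 7 -> block [7-17 ALLOC]; mark free, coalesce with adjacent free neighbors -> [0-6 ALLOC][7-43 FREE]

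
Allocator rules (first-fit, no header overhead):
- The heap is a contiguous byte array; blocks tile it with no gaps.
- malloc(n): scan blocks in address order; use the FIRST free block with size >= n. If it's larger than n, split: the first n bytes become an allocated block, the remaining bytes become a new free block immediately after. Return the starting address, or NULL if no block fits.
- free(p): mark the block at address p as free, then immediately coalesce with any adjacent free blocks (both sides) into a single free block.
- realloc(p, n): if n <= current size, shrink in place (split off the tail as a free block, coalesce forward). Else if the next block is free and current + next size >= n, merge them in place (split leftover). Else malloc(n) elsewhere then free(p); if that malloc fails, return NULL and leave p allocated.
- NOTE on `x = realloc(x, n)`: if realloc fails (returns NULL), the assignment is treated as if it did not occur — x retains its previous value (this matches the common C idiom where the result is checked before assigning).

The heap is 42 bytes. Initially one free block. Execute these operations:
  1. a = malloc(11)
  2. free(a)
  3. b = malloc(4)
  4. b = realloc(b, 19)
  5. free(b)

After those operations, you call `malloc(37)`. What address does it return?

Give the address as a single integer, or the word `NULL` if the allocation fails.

Op 1: a = malloc(11) -> a = 0; heap: [0-10 ALLOC][11-41 FREE]
Op 2: free(a) -> (freed a); heap: [0-41 FREE]
Op 3: b = malloc(4) -> b = 0; heap: [0-3 ALLOC][4-41 FREE]
Op 4: b = realloc(b, 19) -> b = 0; heap: [0-18 ALLOC][19-41 FREE]
Op 5: free(b) -> (freed b); heap: [0-41 FREE]
malloc(37): first-fit scan over [0-41 FREE] -> 0

Answer: 0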